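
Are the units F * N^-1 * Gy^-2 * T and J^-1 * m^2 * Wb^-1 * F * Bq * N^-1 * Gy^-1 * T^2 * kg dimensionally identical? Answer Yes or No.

Left side:
  F = C/V (capacitance = charge per voltage),
      = A·s/(kg·m²·s⁻³·A⁻¹) (substituting C and V),
      = kg⁻¹·m⁻²·s⁴·A².
  N = kg·m/s² = kg·m·s⁻² (force = mass × acceleration).
  So N⁻¹ = kg⁻¹·m⁻¹·s².
  Gy = J/kg (absorbed dose = energy per mass),
      = m²·s⁻².
  So Gy⁻² = m⁻⁴·s⁴.
  T = Wb/m² (flux density = flux per area),
      = kg·s⁻²·A⁻¹.
  Combining: F·N⁻¹·Gy⁻²·T = (kg⁻¹·m⁻²·s⁴·A²) · (kg⁻¹·m⁻¹·s²) · (m⁻⁴·s⁴) · (kg·s⁻²·A⁻¹) = kg⁻¹·m⁻⁷·s⁸·A.
Right side:
  J = N·m (work = force × distance),
      = kg·m²·s⁻².
  So J⁻¹ = kg⁻¹·m⁻²·s².
  Wb = V·s (flux: a volt is a weber per second),
      = kg·m²·s⁻²·A⁻¹.
  So Wb⁻¹ = kg⁻¹·m⁻²·s²·A.
  F = C/V (capacitance = charge per voltage),
      = A·s/(kg·m²·s⁻³·A⁻¹) (substituting C and V),
      = kg⁻¹·m⁻²·s⁴·A².
  Bq = 1/s = s⁻¹ (activity is decays per second).
  N = kg·m/s² = kg·m·s⁻² (force = mass × acceleration).
  So N⁻¹ = kg⁻¹·m⁻¹·s².
  Gy = J/kg (absorbed dose = energy per mass),
      = m²·s⁻².
  So Gy⁻¹ = m⁻²·s².
  T = Wb/m² (flux density = flux per area),
      = kg·s⁻²·A⁻¹.
  So T² = kg²·s⁻⁴·A⁻².
  Combining: J⁻¹·m²·Wb⁻¹·F·Bq·N⁻¹·Gy⁻¹·T²·kg = (kg⁻¹·m⁻²·s²) · m² · (kg⁻¹·m⁻²·s²·A) · (kg⁻¹·m⁻²·s⁴·A²) · s⁻¹ · (kg⁻¹·m⁻¹·s²) · (m⁻²·s²) · (kg²·s⁻⁴·A⁻²) · kg = kg⁻¹·m⁻⁷·s⁷·A.
Left is kg⁻¹·m⁻⁷·s⁸·A; right is kg⁻¹·m⁻⁷·s⁷·A — different.

No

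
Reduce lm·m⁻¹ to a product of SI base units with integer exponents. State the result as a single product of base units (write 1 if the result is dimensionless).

m⁻¹·cd

lm = cd·sr = cd (luminous flux; sr is dimensionless).
Combining: lm·m⁻¹ = cd · m⁻¹ = m⁻¹·cd.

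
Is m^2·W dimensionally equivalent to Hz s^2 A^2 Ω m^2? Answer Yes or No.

No

Left side:
  W = J/s (power = energy per time),
      = kg·m²·s⁻³.
  Combining: m²·W = m² · (kg·m²·s⁻³) = kg·m⁴·s⁻³.
Right side:
  Hz = 1/s = s⁻¹ (frequency is cycles per second).
  Ω = V/A (resistance = voltage per current),
      = kg·m²·s⁻³·A⁻².
  Combining: Hz·s²·A²·Ω·m² = s⁻¹ · s² · A² · (kg·m²·s⁻³·A⁻²) · m² = kg·m⁴·s⁻².
Left is kg·m⁴·s⁻³; right is kg·m⁴·s⁻² — different.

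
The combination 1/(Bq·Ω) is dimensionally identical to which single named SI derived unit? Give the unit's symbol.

Bq = s⁻¹.
So Bq⁻¹ = s.
Ω = kg·m²·s⁻³·A⁻².
So Ω⁻¹ = kg⁻¹·m⁻²·s³·A².
Combining: Bq⁻¹·Ω⁻¹ = s · (kg⁻¹·m⁻²·s³·A²) = kg⁻¹·m⁻²·s⁴·A².
kg⁻¹·m⁻²·s⁴·A² is the base-SI form of the farad.

F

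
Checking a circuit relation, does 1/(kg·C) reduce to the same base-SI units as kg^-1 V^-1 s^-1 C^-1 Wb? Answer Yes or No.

Yes

Left side:
  C = A·s = s·A (charge = current × time).
  So C⁻¹ = s⁻¹·A⁻¹.
  Combining: kg⁻¹·C⁻¹ = kg⁻¹ · (s⁻¹·A⁻¹) = kg⁻¹·s⁻¹·A⁻¹.
Right side:
  V = W/A (potential = power per current),
      = kg·m²·s⁻³·A⁻¹.
  So V⁻¹ = kg⁻¹·m⁻²·s³·A.
  C = A·s = s·A (charge = current × time).
  So C⁻¹ = s⁻¹·A⁻¹.
  Wb = V·s (flux: a volt is a weber per second),
      = kg·m²·s⁻²·A⁻¹.
  Combining: kg⁻¹·V⁻¹·s⁻¹·C⁻¹·Wb = kg⁻¹ · (kg⁻¹·m⁻²·s³·A) · s⁻¹ · (s⁻¹·A⁻¹) · (kg·m²·s⁻²·A⁻¹) = kg⁻¹·s⁻¹·A⁻¹.
Both reduce to kg⁻¹·s⁻¹·A⁻¹.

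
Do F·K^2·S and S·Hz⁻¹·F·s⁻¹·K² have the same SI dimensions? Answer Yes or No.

Left side:
  F = kg⁻¹·m⁻²·s⁴·A².
  S = kg⁻¹·m⁻²·s³·A².
  Combining: F·K²·S = (kg⁻¹·m⁻²·s⁴·A²) · K² · (kg⁻¹·m⁻²·s³·A²) = kg⁻²·m⁻⁴·s⁷·A⁴·K².
Right side:
  S = 1/Ω (conductance is reciprocal resistance),
      = kg⁻¹·m⁻²·s³·A².
  Hz = 1/s = s⁻¹ (frequency is cycles per second).
  So Hz⁻¹ = s.
  F = C/V (capacitance = charge per voltage),
      = A·s/(kg·m²·s⁻³·A⁻¹) (substituting C and V),
      = kg⁻¹·m⁻²·s⁴·A².
  Combining: S·Hz⁻¹·F·s⁻¹·K² = (kg⁻¹·m⁻²·s³·A²) · s · (kg⁻¹·m⁻²·s⁴·A²) · s⁻¹ · K² = kg⁻²·m⁻⁴·s⁷·A⁴·K².
Both reduce to kg⁻²·m⁻⁴·s⁷·A⁴·K².

Yes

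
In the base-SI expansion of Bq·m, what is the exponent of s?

Bq = s⁻¹.
Combining: Bq·m = s⁻¹ · m = m·s⁻¹.
The exponent of s is -1.

-1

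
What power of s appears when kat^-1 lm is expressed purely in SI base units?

1

kat = mol/s = s⁻¹·mol (catalytic activity).
So kat⁻¹ = s·mol⁻¹.
lm = cd·sr = cd (luminous flux; sr is dimensionless).
Combining: kat⁻¹·lm = (s·mol⁻¹) · cd = s·mol⁻¹·cd.
The exponent of s is 1.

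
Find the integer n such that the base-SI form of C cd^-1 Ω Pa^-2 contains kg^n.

C = A·s = s·A (charge = current × time).
Ω = V/A (resistance = voltage per current),
    = kg·m²·s⁻³·A⁻².
Pa = N/m² (pressure = force per area),
    = kg·m⁻¹·s⁻².
So Pa⁻² = kg⁻²·m²·s⁴.
Combining: C·cd⁻¹·Ω·Pa⁻² = (s·A) · cd⁻¹ · (kg·m²·s⁻³·A⁻²) · (kg⁻²·m²·s⁴) = kg⁻¹·m⁴·s²·A⁻¹·cd⁻¹.
The exponent of kg is -1.

-1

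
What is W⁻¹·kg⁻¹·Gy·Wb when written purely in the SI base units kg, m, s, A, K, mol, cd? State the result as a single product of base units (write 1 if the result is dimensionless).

W = kg·m²·s⁻³.
So W⁻¹ = kg⁻¹·m⁻²·s³.
Gy = m²·s⁻².
Wb = kg·m²·s⁻²·A⁻¹.
Combining: W⁻¹·kg⁻¹·Gy·Wb = (kg⁻¹·m⁻²·s³) · kg⁻¹ · (m²·s⁻²) · (kg·m²·s⁻²·A⁻¹) = kg⁻¹·m²·s⁻¹·A⁻¹.

kg⁻¹·m²·s⁻¹·A⁻¹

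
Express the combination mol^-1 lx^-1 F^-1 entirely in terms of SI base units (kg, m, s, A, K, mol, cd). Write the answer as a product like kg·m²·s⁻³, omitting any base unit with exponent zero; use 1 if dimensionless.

kg·m⁴·s⁻⁴·A⁻²·mol⁻¹·cd⁻¹

lx = m⁻²·cd.
So lx⁻¹ = m²·cd⁻¹.
F = kg⁻¹·m⁻²·s⁴·A².
So F⁻¹ = kg·m²·s⁻⁴·A⁻².
Combining: mol⁻¹·lx⁻¹·F⁻¹ = mol⁻¹ · (m²·cd⁻¹) · (kg·m²·s⁻⁴·A⁻²) = kg·m⁴·s⁻⁴·A⁻²·mol⁻¹·cd⁻¹.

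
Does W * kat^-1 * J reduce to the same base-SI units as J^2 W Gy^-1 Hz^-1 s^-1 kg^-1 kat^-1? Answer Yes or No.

Yes

Left side:
  W = J/s (power = energy per time),
      = kg·m²·s⁻³.
  kat = mol/s = s⁻¹·mol (catalytic activity).
  So kat⁻¹ = s·mol⁻¹.
  J = N·m (work = force × distance),
      = kg·m²·s⁻².
  Combining: W·kat⁻¹·J = (kg·m²·s⁻³) · (s·mol⁻¹) · (kg·m²·s⁻²) = kg²·m⁴·s⁻⁴·mol⁻¹.
Right side:
  J = kg·m²·s⁻².
  So J² = kg²·m⁴·s⁻⁴.
  W = kg·m²·s⁻³.
  Gy = m²·s⁻².
  So Gy⁻¹ = m⁻²·s².
  Hz = s⁻¹.
  So Hz⁻¹ = s.
  kat = s⁻¹·mol.
  So kat⁻¹ = s·mol⁻¹.
  Combining: J²·W·Gy⁻¹·Hz⁻¹·s⁻¹·kg⁻¹·kat⁻¹ = (kg²·m⁴·s⁻⁴) · (kg·m²·s⁻³) · (m⁻²·s²) · s · s⁻¹ · kg⁻¹ · (s·mol⁻¹) = kg²·m⁴·s⁻⁴·mol⁻¹.
Both reduce to kg²·m⁴·s⁻⁴·mol⁻¹.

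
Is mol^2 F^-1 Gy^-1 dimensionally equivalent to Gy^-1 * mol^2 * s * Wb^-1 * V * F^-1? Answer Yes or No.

Left side:
  F = C/V (capacitance = charge per voltage),
      = A·s/(kg·m²·s⁻³·A⁻¹) (substituting C and V),
      = kg⁻¹·m⁻²·s⁴·A².
  So F⁻¹ = kg·m²·s⁻⁴·A⁻².
  Gy = J/kg (absorbed dose = energy per mass),
      = m²·s⁻².
  So Gy⁻¹ = m⁻²·s².
  Combining: mol²·F⁻¹·Gy⁻¹ = mol² · (kg·m²·s⁻⁴·A⁻²) · (m⁻²·s²) = kg·s⁻²·A⁻²·mol².
Right side:
  Gy = J/kg (absorbed dose = energy per mass),
      = m²·s⁻².
  So Gy⁻¹ = m⁻²·s².
  Wb = V·s (flux: a volt is a weber per second),
      = kg·m²·s⁻²·A⁻¹.
  So Wb⁻¹ = kg⁻¹·m⁻²·s²·A.
  V = W/A (potential = power per current),
      = kg·m²·s⁻³·A⁻¹.
  F = C/V (capacitance = charge per voltage),
      = A·s/(kg·m²·s⁻³·A⁻¹) (substituting C and V),
      = kg⁻¹·m⁻²·s⁴·A².
  So F⁻¹ = kg·m²·s⁻⁴·A⁻².
  Combining: Gy⁻¹·mol²·s·Wb⁻¹·V·F⁻¹ = (m⁻²·s²) · mol² · s · (kg⁻¹·m⁻²·s²·A) · (kg·m²·s⁻³·A⁻¹) · (kg·m²·s⁻⁴·A⁻²) = kg·s⁻²·A⁻²·mol².
Both reduce to kg·s⁻²·A⁻²·mol².

Yes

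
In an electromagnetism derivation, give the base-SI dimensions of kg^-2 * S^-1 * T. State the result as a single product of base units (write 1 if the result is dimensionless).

m²·s⁻⁵·A⁻³

S = kg⁻¹·m⁻²·s³·A².
So S⁻¹ = kg·m²·s⁻³·A⁻².
T = kg·s⁻²·A⁻¹.
Combining: kg⁻²·S⁻¹·T = kg⁻² · (kg·m²·s⁻³·A⁻²) · (kg·s⁻²·A⁻¹) = m²·s⁻⁵·A⁻³.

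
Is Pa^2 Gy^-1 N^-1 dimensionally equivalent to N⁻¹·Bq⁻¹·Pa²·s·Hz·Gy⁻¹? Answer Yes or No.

Left side:
  Pa = N/m² (pressure = force per area),
      = kg·m⁻¹·s⁻².
  So Pa² = kg²·m⁻²·s⁻⁴.
  Gy = J/kg (absorbed dose = energy per mass),
      = m²·s⁻².
  So Gy⁻¹ = m⁻²·s².
  N = kg·m/s² = kg·m·s⁻² (force = mass × acceleration).
  So N⁻¹ = kg⁻¹·m⁻¹·s².
  Combining: Pa²·Gy⁻¹·N⁻¹ = (kg²·m⁻²·s⁻⁴) · (m⁻²·s²) · (kg⁻¹·m⁻¹·s²) = kg·m⁻⁵.
Right side:
  N = kg·m/s² = kg·m·s⁻² (force = mass × acceleration).
  So N⁻¹ = kg⁻¹·m⁻¹·s².
  Bq = 1/s = s⁻¹ (activity is decays per second).
  So Bq⁻¹ = s.
  Pa = N/m² (pressure = force per area),
      = kg·m⁻¹·s⁻².
  So Pa² = kg²·m⁻²·s⁻⁴.
  Hz = 1/s = s⁻¹ (frequency is cycles per second).
  Gy = J/kg (absorbed dose = energy per mass),
      = m²·s⁻².
  So Gy⁻¹ = m⁻²·s².
  Combining: N⁻¹·Bq⁻¹·Pa²·s·Hz·Gy⁻¹ = (kg⁻¹·m⁻¹·s²) · s · (kg²·m⁻²·s⁻⁴) · s · s⁻¹ · (m⁻²·s²) = kg·m⁻⁵·s.
Left is kg·m⁻⁵; right is kg·m⁻⁵·s — different.

No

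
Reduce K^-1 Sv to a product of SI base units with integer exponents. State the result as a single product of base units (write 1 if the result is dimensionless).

Sv = m²·s⁻².
Combining: K⁻¹·Sv = K⁻¹ · (m²·s⁻²) = m²·s⁻²·K⁻¹.

m²·s⁻²·K⁻¹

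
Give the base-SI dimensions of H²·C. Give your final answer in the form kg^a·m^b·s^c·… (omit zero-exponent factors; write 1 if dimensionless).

H = kg·m²·s⁻²·A⁻².
So H² = kg²·m⁴·s⁻⁴·A⁻⁴.
C = s·A.
Combining: H²·C = (kg²·m⁴·s⁻⁴·A⁻⁴) · (s·A) = kg²·m⁴·s⁻³·A⁻³.

kg²·m⁴·s⁻³·A⁻³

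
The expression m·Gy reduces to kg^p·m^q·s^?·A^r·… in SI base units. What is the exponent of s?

-2

Gy = J/kg (absorbed dose = energy per mass),
    = m²·s⁻².
Combining: m·Gy = m · (m²·s⁻²) = m³·s⁻².
The exponent of s is -2.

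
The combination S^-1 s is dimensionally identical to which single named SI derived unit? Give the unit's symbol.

S = 1/Ω (conductance is reciprocal resistance),
    = kg⁻¹·m⁻²·s³·A².
So S⁻¹ = kg·m²·s⁻³·A⁻².
Combining: S⁻¹·s = (kg·m²·s⁻³·A⁻²) · s = kg·m²·s⁻²·A⁻².
kg·m²·s⁻²·A⁻² is the base-SI form of the henry.

H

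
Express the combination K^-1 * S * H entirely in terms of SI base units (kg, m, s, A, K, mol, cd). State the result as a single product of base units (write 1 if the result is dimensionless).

S = 1/Ω (conductance is reciprocal resistance),
    = kg⁻¹·m⁻²·s³·A².
H = Wb/A (inductance = flux per current),
    = kg·m²·s⁻²·A⁻².
Combining: K⁻¹·S·H = K⁻¹ · (kg⁻¹·m⁻²·s³·A²) · (kg·m²·s⁻²·A⁻²) = s·K⁻¹.

s·K⁻¹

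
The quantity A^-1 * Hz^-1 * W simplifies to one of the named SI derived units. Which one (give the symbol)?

Hz = 1/s = s⁻¹ (frequency is cycles per second).
So Hz⁻¹ = s.
W = J/s (power = energy per time),
    = kg·m²·s⁻³.
Combining: A⁻¹·Hz⁻¹·W = A⁻¹ · s · (kg·m²·s⁻³) = kg·m²·s⁻²·A⁻¹.
kg·m²·s⁻²·A⁻¹ is the base-SI form of the weber.

Wb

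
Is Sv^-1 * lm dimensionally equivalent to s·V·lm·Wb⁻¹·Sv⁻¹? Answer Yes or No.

Yes

Left side:
  Sv = m²·s⁻².
  So Sv⁻¹ = m⁻²·s².
  lm = cd.
  Combining: Sv⁻¹·lm = (m⁻²·s²) · cd = m⁻²·s²·cd.
Right side:
  V = W/A (potential = power per current),
      = kg·m²·s⁻³·A⁻¹.
  lm = cd·sr = cd (luminous flux; sr is dimensionless).
  Wb = V·s (flux: a volt is a weber per second),
      = kg·m²·s⁻²·A⁻¹.
  So Wb⁻¹ = kg⁻¹·m⁻²·s²·A.
  Sv = J/kg (equivalent dose = energy per mass),
      = m²·s⁻².
  So Sv⁻¹ = m⁻²·s².
  Combining: s·V·lm·Wb⁻¹·Sv⁻¹ = s · (kg·m²·s⁻³·A⁻¹) · cd · (kg⁻¹·m⁻²·s²·A) · (m⁻²·s²) = m⁻²·s²·cd.
Both reduce to m⁻²·s²·cd.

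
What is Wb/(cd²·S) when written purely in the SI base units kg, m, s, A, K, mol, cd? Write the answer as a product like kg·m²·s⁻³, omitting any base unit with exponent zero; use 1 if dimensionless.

S = kg⁻¹·m⁻²·s³·A².
So S⁻¹ = kg·m²·s⁻³·A⁻².
Wb = kg·m²·s⁻²·A⁻¹.
Combining: cd⁻²·S⁻¹·Wb = cd⁻² · (kg·m²·s⁻³·A⁻²) · (kg·m²·s⁻²·A⁻¹) = kg²·m⁴·s⁻⁵·A⁻³·cd⁻².

kg²·m⁴·s⁻⁵·A⁻³·cd⁻²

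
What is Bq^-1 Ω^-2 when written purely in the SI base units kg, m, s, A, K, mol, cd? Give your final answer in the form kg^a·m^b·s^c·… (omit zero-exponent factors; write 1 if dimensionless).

kg⁻²·m⁻⁴·s⁷·A⁴

Bq = 1/s = s⁻¹ (activity is decays per second).
So Bq⁻¹ = s.
Ω = V/A (resistance = voltage per current),
    = kg·m²·s⁻³·A⁻².
So Ω⁻² = kg⁻²·m⁻⁴·s⁶·A⁴.
Combining: Bq⁻¹·Ω⁻² = s · (kg⁻²·m⁻⁴·s⁶·A⁴) = kg⁻²·m⁻⁴·s⁷·A⁴.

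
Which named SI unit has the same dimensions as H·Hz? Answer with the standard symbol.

H = Wb/A (inductance = flux per current),
    = kg·m²·s⁻²·A⁻².
Hz = 1/s = s⁻¹ (frequency is cycles per second).
Combining: H·Hz = (kg·m²·s⁻²·A⁻²) · s⁻¹ = kg·m²·s⁻³·A⁻².
kg·m²·s⁻³·A⁻² is the base-SI form of the ohm.

Ω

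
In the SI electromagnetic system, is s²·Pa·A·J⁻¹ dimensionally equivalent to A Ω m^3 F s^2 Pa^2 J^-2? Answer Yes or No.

Left side:
  Pa = kg·m⁻¹·s⁻².
  J = kg·m²·s⁻².
  So J⁻¹ = kg⁻¹·m⁻²·s².
  Combining: s²·Pa·A·J⁻¹ = s² · (kg·m⁻¹·s⁻²) · A · (kg⁻¹·m⁻²·s²) = m⁻³·s²·A.
Right side:
  Ω = V/A (resistance = voltage per current),
      = kg·m²·s⁻³·A⁻².
  F = C/V (capacitance = charge per voltage),
      = A·s/(kg·m²·s⁻³·A⁻¹) (substituting C and V),
      = kg⁻¹·m⁻²·s⁴·A².
  Pa = N/m² (pressure = force per area),
      = kg·m⁻¹·s⁻².
  So Pa² = kg²·m⁻²·s⁻⁴.
  J = N·m (work = force × distance),
      = kg·m²·s⁻².
  So J⁻² = kg⁻²·m⁻⁴·s⁴.
  Combining: A·Ω·m³·F·s²·Pa²·J⁻² = A · (kg·m²·s⁻³·A⁻²) · m³ · (kg⁻¹·m⁻²·s⁴·A²) · s² · (kg²·m⁻²·s⁻⁴) · (kg⁻²·m⁻⁴·s⁴) = m⁻³·s³·A.
Left is m⁻³·s²·A; right is m⁻³·s³·A — different.

No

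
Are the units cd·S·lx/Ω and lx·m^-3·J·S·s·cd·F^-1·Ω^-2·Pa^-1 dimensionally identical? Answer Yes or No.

Yes

Left side:
  Ω = kg·m²·s⁻³·A⁻².
  So Ω⁻¹ = kg⁻¹·m⁻²·s³·A².
  S = kg⁻¹·m⁻²·s³·A².
  lx = m⁻²·cd.
  Combining: cd·Ω⁻¹·S·lx = cd · (kg⁻¹·m⁻²·s³·A²) · (kg⁻¹·m⁻²·s³·A²) · (m⁻²·cd) = kg⁻²·m⁻⁶·s⁶·A⁴·cd².
Right side:
  lx = m⁻²·cd.
  J = kg·m²·s⁻².
  S = kg⁻¹·m⁻²·s³·A².
  F = kg⁻¹·m⁻²·s⁴·A².
  So F⁻¹ = kg·m²·s⁻⁴·A⁻².
  Ω = kg·m²·s⁻³·A⁻².
  So Ω⁻² = kg⁻²·m⁻⁴·s⁶·A⁴.
  Pa = kg·m⁻¹·s⁻².
  So Pa⁻¹ = kg⁻¹·m·s².
  Combining: lx·m⁻³·J·S·s·cd·F⁻¹·Ω⁻²·Pa⁻¹ = (m⁻²·cd) · m⁻³ · (kg·m²·s⁻²) · (kg⁻¹·m⁻²·s³·A²) · s · cd · (kg·m²·s⁻⁴·A⁻²) · (kg⁻²·m⁻⁴·s⁶·A⁴) · (kg⁻¹·m·s²) = kg⁻²·m⁻⁶·s⁶·A⁴·cd².
Both reduce to kg⁻²·m⁻⁶·s⁶·A⁴·cd².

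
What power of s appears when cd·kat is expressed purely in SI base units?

kat = mol/s = s⁻¹·mol (catalytic activity).
Combining: cd·kat = cd · (s⁻¹·mol) = s⁻¹·mol·cd.
The exponent of s is -1.

-1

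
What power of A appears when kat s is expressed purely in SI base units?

0

kat = mol/s = s⁻¹·mol (catalytic activity).
Combining: kat·s = (s⁻¹·mol) · s = mol.
The exponent of A is 0.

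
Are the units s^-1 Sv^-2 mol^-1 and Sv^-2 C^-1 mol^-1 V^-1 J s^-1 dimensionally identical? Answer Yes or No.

Left side:
  Sv = J/kg (equivalent dose = energy per mass),
      = m²·s⁻².
  So Sv⁻² = m⁻⁴·s⁴.
  Combining: s⁻¹·Sv⁻²·mol⁻¹ = s⁻¹ · (m⁻⁴·s⁴) · mol⁻¹ = m⁻⁴·s³·mol⁻¹.
Right side:
  Sv = m²·s⁻².
  So Sv⁻² = m⁻⁴·s⁴.
  C = s·A.
  So C⁻¹ = s⁻¹·A⁻¹.
  V = kg·m²·s⁻³·A⁻¹.
  So V⁻¹ = kg⁻¹·m⁻²·s³·A.
  J = kg·m²·s⁻².
  Combining: Sv⁻²·C⁻¹·mol⁻¹·V⁻¹·J·s⁻¹ = (m⁻⁴·s⁴) · (s⁻¹·A⁻¹) · mol⁻¹ · (kg⁻¹·m⁻²·s³·A) · (kg·m²·s⁻²) · s⁻¹ = m⁻⁴·s³·mol⁻¹.
Both reduce to m⁻⁴·s³·mol⁻¹.

Yes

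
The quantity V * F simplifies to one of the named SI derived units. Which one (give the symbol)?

C

V = W/A (potential = power per current),
    = kg·m²·s⁻³·A⁻¹.
F = C/V (capacitance = charge per voltage),
    = A·s/(kg·m²·s⁻³·A⁻¹) (substituting C and V),
    = kg⁻¹·m⁻²·s⁴·A².
Combining: V·F = (kg·m²·s⁻³·A⁻¹) · (kg⁻¹·m⁻²·s⁴·A²) = s·A.
s·A is the base-SI form of the coulomb.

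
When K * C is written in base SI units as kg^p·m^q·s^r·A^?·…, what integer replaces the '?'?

1

C = A·s = s·A (charge = current × time).
Combining: K·C = K · (s·A) = s·A·K.
The exponent of A is 1.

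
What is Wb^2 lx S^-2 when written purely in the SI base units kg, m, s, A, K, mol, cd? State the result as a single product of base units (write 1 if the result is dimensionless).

Wb = kg·m²·s⁻²·A⁻¹.
So Wb² = kg²·m⁴·s⁻⁴·A⁻².
lx = m⁻²·cd.
S = kg⁻¹·m⁻²·s³·A².
So S⁻² = kg²·m⁴·s⁻⁶·A⁻⁴.
Combining: Wb²·lx·S⁻² = (kg²·m⁴·s⁻⁴·A⁻²) · (m⁻²·cd) · (kg²·m⁴·s⁻⁶·A⁻⁴) = kg⁴·m⁶·s⁻¹⁰·A⁻⁶·cd.

kg⁴·m⁶·s⁻¹⁰·A⁻⁶·cd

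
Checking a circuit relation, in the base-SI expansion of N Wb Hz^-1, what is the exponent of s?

-3

N = kg·m/s² = kg·m·s⁻² (force = mass × acceleration).
Wb = V·s (flux: a volt is a weber per second),
    = kg·m²·s⁻²·A⁻¹.
Hz = 1/s = s⁻¹ (frequency is cycles per second).
So Hz⁻¹ = s.
Combining: N·Wb·Hz⁻¹ = (kg·m·s⁻²) · (kg·m²·s⁻²·A⁻¹) · s = kg²·m³·s⁻³·A⁻¹.
The exponent of s is -3.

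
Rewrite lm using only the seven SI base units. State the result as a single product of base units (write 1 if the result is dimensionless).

lm = cd·sr = cd (luminous flux; sr is dimensionless).

cd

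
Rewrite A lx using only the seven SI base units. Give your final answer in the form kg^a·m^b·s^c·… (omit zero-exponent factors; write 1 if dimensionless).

lx = lm/m² (illuminance = luminous flux per area),
    = m⁻²·cd.
Combining: A·lx = A · (m⁻²·cd) = m⁻²·A·cd.

m⁻²·A·cd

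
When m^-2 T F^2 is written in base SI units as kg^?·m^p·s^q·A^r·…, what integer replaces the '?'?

-1

T = Wb/m² (flux density = flux per area),
    = kg·s⁻²·A⁻¹.
F = C/V (capacitance = charge per voltage),
    = A·s/(kg·m²·s⁻³·A⁻¹) (substituting C and V),
    = kg⁻¹·m⁻²·s⁴·A².
So F² = kg⁻²·m⁻⁴·s⁸·A⁴.
Combining: m⁻²·T·F² = m⁻² · (kg·s⁻²·A⁻¹) · (kg⁻²·m⁻⁴·s⁸·A⁴) = kg⁻¹·m⁻⁶·s⁶·A³.
The exponent of kg is -1.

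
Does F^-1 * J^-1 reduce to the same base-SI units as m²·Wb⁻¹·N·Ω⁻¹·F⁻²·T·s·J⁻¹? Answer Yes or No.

No

Left side:
  F = kg⁻¹·m⁻²·s⁴·A².
  So F⁻¹ = kg·m²·s⁻⁴·A⁻².
  J = kg·m²·s⁻².
  So J⁻¹ = kg⁻¹·m⁻²·s².
  Combining: F⁻¹·J⁻¹ = (kg·m²·s⁻⁴·A⁻²) · (kg⁻¹·m⁻²·s²) = s⁻²·A⁻².
Right side:
  Wb = V·s (flux: a volt is a weber per second),
      = kg·m²·s⁻²·A⁻¹.
  So Wb⁻¹ = kg⁻¹·m⁻²·s²·A.
  N = kg·m/s² = kg·m·s⁻² (force = mass × acceleration).
  Ω = V/A (resistance = voltage per current),
      = kg·m²·s⁻³·A⁻².
  So Ω⁻¹ = kg⁻¹·m⁻²·s³·A².
  F = C/V (capacitance = charge per voltage),
      = A·s/(kg·m²·s⁻³·A⁻¹) (substituting C and V),
      = kg⁻¹·m⁻²·s⁴·A².
  So F⁻² = kg²·m⁴·s⁻⁸·A⁻⁴.
  T = Wb/m² (flux density = flux per area),
      = kg·s⁻²·A⁻¹.
  J = N·m (work = force × distance),
      = kg·m²·s⁻².
  So J⁻¹ = kg⁻¹·m⁻²·s².
  Combining: m²·Wb⁻¹·N·Ω⁻¹·F⁻²·T·s·J⁻¹ = m² · (kg⁻¹·m⁻²·s²·A) · (kg·m·s⁻²) · (kg⁻¹·m⁻²·s³·A²) · (kg²·m⁴·s⁻⁸·A⁻⁴) · (kg·s⁻²·A⁻¹) · s · (kg⁻¹·m⁻²·s²) = kg·m·s⁻⁴·A⁻².
Left is s⁻²·A⁻²; right is kg·m·s⁻⁴·A⁻² — different.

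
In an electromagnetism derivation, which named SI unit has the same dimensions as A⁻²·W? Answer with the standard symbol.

W = kg·m²·s⁻³.
Combining: A⁻²·W = A⁻² · (kg·m²·s⁻³) = kg·m²·s⁻³·A⁻².
kg·m²·s⁻³·A⁻² is the base-SI form of the ohm.

Ω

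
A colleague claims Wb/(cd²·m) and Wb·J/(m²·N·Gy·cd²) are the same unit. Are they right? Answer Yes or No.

Left side:
  Wb = V·s (flux: a volt is a weber per second),
      = kg·m²·s⁻²·A⁻¹.
  Combining: Wb·cd⁻²·m⁻¹ = (kg·m²·s⁻²·A⁻¹) · cd⁻² · m⁻¹ = kg·m·s⁻²·A⁻¹·cd⁻².
Right side:
  Wb = V·s (flux: a volt is a weber per second),
      = kg·m²·s⁻²·A⁻¹.
  N = kg·m/s² = kg·m·s⁻² (force = mass × acceleration).
  So N⁻¹ = kg⁻¹·m⁻¹·s².
  Gy = J/kg (absorbed dose = energy per mass),
      = m²·s⁻².
  So Gy⁻¹ = m⁻²·s².
  J = N·m (work = force × distance),
      = kg·m²·s⁻².
  Combining: m⁻²·Wb·N⁻¹·Gy⁻¹·J·cd⁻² = m⁻² · (kg·m²·s⁻²·A⁻¹) · (kg⁻¹·m⁻¹·s²) · (m⁻²·s²) · (kg·m²·s⁻²) · cd⁻² = kg·m⁻¹·A⁻¹·cd⁻².
Left is kg·m·s⁻²·A⁻¹·cd⁻²; right is kg·m⁻¹·A⁻¹·cd⁻² — different.

No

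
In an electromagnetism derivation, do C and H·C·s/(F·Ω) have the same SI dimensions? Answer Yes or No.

No

Left side:
  C = A·s = s·A (charge = current × time).
Right side:
  F = C/V (capacitance = charge per voltage),
      = A·s/(kg·m²·s⁻³·A⁻¹) (substituting C and V),
      = kg⁻¹·m⁻²·s⁴·A².
  So F⁻¹ = kg·m²·s⁻⁴·A⁻².
  H = Wb/A (inductance = flux per current),
      = kg·m²·s⁻²·A⁻².
  C = A·s = s·A (charge = current × time).
  Ω = V/A (resistance = voltage per current),
      = kg·m²·s⁻³·A⁻².
  So Ω⁻¹ = kg⁻¹·m⁻²·s³·A².
  Combining: F⁻¹·H·C·Ω⁻¹·s = (kg·m²·s⁻⁴·A⁻²) · (kg·m²·s⁻²·A⁻²) · (s·A) · (kg⁻¹·m⁻²·s³·A²) · s = kg·m²·s⁻¹·A⁻¹.
Left is s·A; right is kg·m²·s⁻¹·A⁻¹ — different.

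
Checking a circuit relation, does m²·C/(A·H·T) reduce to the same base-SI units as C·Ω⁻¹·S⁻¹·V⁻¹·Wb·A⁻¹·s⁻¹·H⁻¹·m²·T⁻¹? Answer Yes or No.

Yes

Left side:
  H = kg·m²·s⁻²·A⁻².
  So H⁻¹ = kg⁻¹·m⁻²·s²·A².
  T = kg·s⁻²·A⁻¹.
  So T⁻¹ = kg⁻¹·s²·A.
  C = s·A.
  Combining: A⁻¹·H⁻¹·T⁻¹·m²·C = A⁻¹ · (kg⁻¹·m⁻²·s²·A²) · (kg⁻¹·s²·A) · m² · (s·A) = kg⁻²·s⁵·A³.
Right side:
  C = A·s = s·A (charge = current × time).
  Ω = V/A (resistance = voltage per current),
      = kg·m²·s⁻³·A⁻².
  So Ω⁻¹ = kg⁻¹·m⁻²·s³·A².
  S = 1/Ω (conductance is reciprocal resistance),
      = kg⁻¹·m⁻²·s³·A².
  So S⁻¹ = kg·m²·s⁻³·A⁻².
  V = W/A (potential = power per current),
      = kg·m²·s⁻³·A⁻¹.
  So V⁻¹ = kg⁻¹·m⁻²·s³·A.
  Wb = V·s (flux: a volt is a weber per second),
      = kg·m²·s⁻²·A⁻¹.
  H = Wb/A (inductance = flux per current),
      = kg·m²·s⁻²·A⁻².
  So H⁻¹ = kg⁻¹·m⁻²·s²·A².
  T = Wb/m² (flux density = flux per area),
      = kg·s⁻²·A⁻¹.
  So T⁻¹ = kg⁻¹·s²·A.
  Combining: C·Ω⁻¹·S⁻¹·V⁻¹·Wb·A⁻¹·s⁻¹·H⁻¹·m²·T⁻¹ = (s·A) · (kg⁻¹·m⁻²·s³·A²) · (kg·m²·s⁻³·A⁻²) · (kg⁻¹·m⁻²·s³·A) · (kg·m²·s⁻²·A⁻¹) · A⁻¹ · s⁻¹ · (kg⁻¹·m⁻²·s²·A²) · m² · (kg⁻¹·s²·A) = kg⁻²·s⁵·A³.
Both reduce to kg⁻²·s⁵·A³.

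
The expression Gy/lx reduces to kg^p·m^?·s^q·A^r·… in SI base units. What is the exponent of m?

Gy = m²·s⁻².
lx = m⁻²·cd.
So lx⁻¹ = m²·cd⁻¹.
Combining: Gy·lx⁻¹ = (m²·s⁻²) · (m²·cd⁻¹) = m⁴·s⁻²·cd⁻¹.
The exponent of m is 4.

4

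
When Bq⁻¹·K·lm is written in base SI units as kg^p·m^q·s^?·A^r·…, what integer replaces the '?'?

1

Bq = s⁻¹.
So Bq⁻¹ = s.
lm = cd.
Combining: Bq⁻¹·K·lm = s · K · cd = s·K·cd.
The exponent of s is 1.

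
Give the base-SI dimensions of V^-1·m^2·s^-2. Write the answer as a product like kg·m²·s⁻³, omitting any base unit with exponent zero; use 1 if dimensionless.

V = W/A (potential = power per current),
    = kg·m²·s⁻³·A⁻¹.
So V⁻¹ = kg⁻¹·m⁻²·s³·A.
Combining: V⁻¹·m²·s⁻² = (kg⁻¹·m⁻²·s³·A) · m² · s⁻² = kg⁻¹·s·A.

kg⁻¹·s·A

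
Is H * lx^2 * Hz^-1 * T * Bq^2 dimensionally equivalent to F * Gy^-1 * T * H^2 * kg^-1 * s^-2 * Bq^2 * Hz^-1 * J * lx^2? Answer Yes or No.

Left side:
  H = Wb/A (inductance = flux per current),
      = kg·m²·s⁻²·A⁻².
  lx = lm/m² (illuminance = luminous flux per area),
      = m⁻²·cd.
  So lx² = m⁻⁴·cd².
  Hz = 1/s = s⁻¹ (frequency is cycles per second).
  So Hz⁻¹ = s.
  T = Wb/m² (flux density = flux per area),
      = kg·s⁻²·A⁻¹.
  Bq = 1/s = s⁻¹ (activity is decays per second).
  So Bq² = s⁻².
  Combining: H·lx²·Hz⁻¹·T·Bq² = (kg·m²·s⁻²·A⁻²) · (m⁻⁴·cd²) · s · (kg·s⁻²·A⁻¹) · s⁻² = kg²·m⁻²·s⁻⁵·A⁻³·cd².
Right side:
  F = C/V (capacitance = charge per voltage),
      = A·s/(kg·m²·s⁻³·A⁻¹) (substituting C and V),
      = kg⁻¹·m⁻²·s⁴·A².
  Gy = J/kg (absorbed dose = energy per mass),
      = m²·s⁻².
  So Gy⁻¹ = m⁻²·s².
  T = Wb/m² (flux density = flux per area),
      = kg·s⁻²·A⁻¹.
  H = Wb/A (inductance = flux per current),
      = kg·m²·s⁻²·A⁻².
  So H² = kg²·m⁴·s⁻⁴·A⁻⁴.
  Bq = 1/s = s⁻¹ (activity is decays per second).
  So Bq² = s⁻².
  Hz = 1/s = s⁻¹ (frequency is cycles per second).
  So Hz⁻¹ = s.
  J = N·m (work = force × distance),
      = kg·m²·s⁻².
  lx = lm/m² (illuminance = luminous flux per area),
      = m⁻²·cd.
  So lx² = m⁻⁴·cd².
  Combining: F·Gy⁻¹·T·H²·kg⁻¹·s⁻²·Bq²·Hz⁻¹·J·lx² = (kg⁻¹·m⁻²·s⁴·A²) · (m⁻²·s²) · (kg·s⁻²·A⁻¹) · (kg²·m⁴·s⁻⁴·A⁻⁴) · kg⁻¹ · s⁻² · s⁻² · s · (kg·m²·s⁻²) · (m⁻⁴·cd²) = kg²·m⁻²·s⁻⁵·A⁻³·cd².
Both reduce to kg²·m⁻²·s⁻⁵·A⁻³·cd².

Yes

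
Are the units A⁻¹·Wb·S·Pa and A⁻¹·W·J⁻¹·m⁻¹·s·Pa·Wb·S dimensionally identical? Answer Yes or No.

No

Left side:
  Wb = kg·m²·s⁻²·A⁻¹.
  S = kg⁻¹·m⁻²·s³·A².
  Pa = kg·m⁻¹·s⁻².
  Combining: A⁻¹·Wb·S·Pa = A⁻¹ · (kg·m²·s⁻²·A⁻¹) · (kg⁻¹·m⁻²·s³·A²) · (kg·m⁻¹·s⁻²) = kg·m⁻¹·s⁻¹.
Right side:
  W = J/s (power = energy per time),
      = kg·m²·s⁻³.
  J = N·m (work = force × distance),
      = kg·m²·s⁻².
  So J⁻¹ = kg⁻¹·m⁻²·s².
  Pa = N/m² (pressure = force per area),
      = kg·m⁻¹·s⁻².
  Wb = V·s (flux: a volt is a weber per second),
      = kg·m²·s⁻²·A⁻¹.
  S = 1/Ω (conductance is reciprocal resistance),
      = kg⁻¹·m⁻²·s³·A².
  Combining: A⁻¹·W·J⁻¹·m⁻¹·s·Pa·Wb·S = A⁻¹ · (kg·m²·s⁻³) · (kg⁻¹·m⁻²·s²) · m⁻¹ · s · (kg·m⁻¹·s⁻²) · (kg·m²·s⁻²·A⁻¹) · (kg⁻¹·m⁻²·s³·A²) = kg·m⁻²·s⁻¹.
Left is kg·m⁻¹·s⁻¹; right is kg·m⁻²·s⁻¹ — different.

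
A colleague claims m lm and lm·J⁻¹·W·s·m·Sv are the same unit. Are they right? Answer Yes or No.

Left side:
  lm = cd·sr = cd (luminous flux; sr is dimensionless).
  Combining: m·lm = m · cd = m·cd.
Right side:
  lm = cd·sr = cd (luminous flux; sr is dimensionless).
  J = N·m (work = force × distance),
      = kg·m²·s⁻².
  So J⁻¹ = kg⁻¹·m⁻²·s².
  W = J/s (power = energy per time),
      = kg·m²·s⁻³.
  Sv = J/kg (equivalent dose = energy per mass),
      = m²·s⁻².
  Combining: lm·J⁻¹·W·s·m·Sv = cd · (kg⁻¹·m⁻²·s²) · (kg·m²·s⁻³) · s · m · (m²·s⁻²) = m³·s⁻²·cd.
Left is m·cd; right is m³·s⁻²·cd — different.

No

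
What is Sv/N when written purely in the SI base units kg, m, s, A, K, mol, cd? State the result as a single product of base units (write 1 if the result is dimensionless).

kg⁻¹·m

N = kg·m·s⁻².
So N⁻¹ = kg⁻¹·m⁻¹·s².
Sv = m²·s⁻².
Combining: N⁻¹·Sv = (kg⁻¹·m⁻¹·s²) · (m²·s⁻²) = kg⁻¹·m.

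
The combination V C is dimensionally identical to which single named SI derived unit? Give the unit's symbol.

J

V = W/A (potential = power per current),
    = kg·m²·s⁻³·A⁻¹.
C = A·s = s·A (charge = current × time).
Combining: V·C = (kg·m²·s⁻³·A⁻¹) · (s·A) = kg·m²·s⁻².
kg·m²·s⁻² is the base-SI form of the joule.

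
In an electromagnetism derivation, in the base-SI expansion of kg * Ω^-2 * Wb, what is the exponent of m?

-2

Ω = V/A (resistance = voltage per current),
    = kg·m²·s⁻³·A⁻².
So Ω⁻² = kg⁻²·m⁻⁴·s⁶·A⁴.
Wb = V·s (flux: a volt is a weber per second),
    = kg·m²·s⁻²·A⁻¹.
Combining: kg·Ω⁻²·Wb = kg · (kg⁻²·m⁻⁴·s⁶·A⁴) · (kg·m²·s⁻²·A⁻¹) = m⁻²·s⁴·A³.
The exponent of m is -2.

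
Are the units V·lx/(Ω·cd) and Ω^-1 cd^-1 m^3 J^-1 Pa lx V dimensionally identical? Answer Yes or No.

Left side:
  Ω = kg·m²·s⁻³·A⁻².
  So Ω⁻¹ = kg⁻¹·m⁻²·s³·A².
  V = kg·m²·s⁻³·A⁻¹.
  lx = m⁻²·cd.
  Combining: Ω⁻¹·V·lx·cd⁻¹ = (kg⁻¹·m⁻²·s³·A²) · (kg·m²·s⁻³·A⁻¹) · (m⁻²·cd) · cd⁻¹ = m⁻²·A.
Right side:
  Ω = kg·m²·s⁻³·A⁻².
  So Ω⁻¹ = kg⁻¹·m⁻²·s³·A².
  J = kg·m²·s⁻².
  So J⁻¹ = kg⁻¹·m⁻²·s².
  Pa = kg·m⁻¹·s⁻².
  lx = m⁻²·cd.
  V = kg·m²·s⁻³·A⁻¹.
  Combining: Ω⁻¹·cd⁻¹·m³·J⁻¹·Pa·lx·V = (kg⁻¹·m⁻²·s³·A²) · cd⁻¹ · m³ · (kg⁻¹·m⁻²·s²) · (kg·m⁻¹·s⁻²) · (m⁻²·cd) · (kg·m²·s⁻³·A⁻¹) = m⁻²·A.
Both reduce to m⁻²·A.

Yes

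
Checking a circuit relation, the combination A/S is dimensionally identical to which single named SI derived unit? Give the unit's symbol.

S = 1/Ω (conductance is reciprocal resistance),
    = kg⁻¹·m⁻²·s³·A².
So S⁻¹ = kg·m²·s⁻³·A⁻².
Combining: A·S⁻¹ = A · (kg·m²·s⁻³·A⁻²) = kg·m²·s⁻³·A⁻¹.
kg·m²·s⁻³·A⁻¹ is the base-SI form of the volt.

V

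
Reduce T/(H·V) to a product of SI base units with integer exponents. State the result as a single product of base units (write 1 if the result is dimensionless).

T = Wb/m² (flux density = flux per area),
    = kg·s⁻²·A⁻¹.
H = Wb/A (inductance = flux per current),
    = kg·m²·s⁻²·A⁻².
So H⁻¹ = kg⁻¹·m⁻²·s²·A².
V = W/A (potential = power per current),
    = kg·m²·s⁻³·A⁻¹.
So V⁻¹ = kg⁻¹·m⁻²·s³·A.
Combining: T·H⁻¹·V⁻¹ = (kg·s⁻²·A⁻¹) · (kg⁻¹·m⁻²·s²·A²) · (kg⁻¹·m⁻²·s³·A) = kg⁻¹·m⁻⁴·s³·A².

kg⁻¹·m⁻⁴·s³·A²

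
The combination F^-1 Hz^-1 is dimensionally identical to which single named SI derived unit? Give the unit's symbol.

Ω

F = C/V (capacitance = charge per voltage),
    = A·s/(kg·m²·s⁻³·A⁻¹) (substituting C and V),
    = kg⁻¹·m⁻²·s⁴·A².
So F⁻¹ = kg·m²·s⁻⁴·A⁻².
Hz = 1/s = s⁻¹ (frequency is cycles per second).
So Hz⁻¹ = s.
Combining: F⁻¹·Hz⁻¹ = (kg·m²·s⁻⁴·A⁻²) · s = kg·m²·s⁻³·A⁻².
kg·m²·s⁻³·A⁻² is the base-SI form of the ohm.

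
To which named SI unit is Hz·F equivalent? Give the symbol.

Hz = s⁻¹.
F = kg⁻¹·m⁻²·s⁴·A².
Combining: Hz·F = s⁻¹ · (kg⁻¹·m⁻²·s⁴·A²) = kg⁻¹·m⁻²·s³·A².
kg⁻¹·m⁻²·s³·A² is the base-SI form of the siemens.

S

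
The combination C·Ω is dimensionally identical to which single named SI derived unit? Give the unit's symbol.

C = A·s = s·A (charge = current × time).
Ω = V/A (resistance = voltage per current),
    = kg·m²·s⁻³·A⁻².
Combining: C·Ω = (s·A) · (kg·m²·s⁻³·A⁻²) = kg·m²·s⁻²·A⁻¹.
kg·m²·s⁻²·A⁻¹ is the base-SI form of the weber.

Wb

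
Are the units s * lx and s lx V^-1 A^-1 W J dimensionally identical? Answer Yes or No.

Left side:
  lx = m⁻²·cd.
  Combining: s·lx = s · (m⁻²·cd) = m⁻²·s·cd.
Right side:
  lx = lm/m² (illuminance = luminous flux per area),
      = m⁻²·cd.
  V = W/A (potential = power per current),
      = kg·m²·s⁻³·A⁻¹.
  So V⁻¹ = kg⁻¹·m⁻²·s³·A.
  W = J/s (power = energy per time),
      = kg·m²·s⁻³.
  J = N·m (work = force × distance),
      = kg·m²·s⁻².
  Combining: s·lx·V⁻¹·A⁻¹·W·J = s · (m⁻²·cd) · (kg⁻¹·m⁻²·s³·A) · A⁻¹ · (kg·m²·s⁻³) · (kg·m²·s⁻²) = kg·s⁻¹·cd.
Left is m⁻²·s·cd; right is kg·s⁻¹·cd — different.

No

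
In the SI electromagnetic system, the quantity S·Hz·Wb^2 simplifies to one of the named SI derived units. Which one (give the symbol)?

S = 1/Ω (conductance is reciprocal resistance),
    = kg⁻¹·m⁻²·s³·A².
Hz = 1/s = s⁻¹ (frequency is cycles per second).
Wb = V·s (flux: a volt is a weber per second),
    = kg·m²·s⁻²·A⁻¹.
So Wb² = kg²·m⁴·s⁻⁴·A⁻².
Combining: S·Hz·Wb² = (kg⁻¹·m⁻²·s³·A²) · s⁻¹ · (kg²·m⁴·s⁻⁴·A⁻²) = kg·m²·s⁻².
kg·m²·s⁻² is the base-SI form of the joule.

J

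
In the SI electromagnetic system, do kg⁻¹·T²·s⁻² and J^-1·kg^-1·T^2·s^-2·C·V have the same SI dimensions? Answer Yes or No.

Yes

Left side:
  T = Wb/m² (flux density = flux per area),
      = kg·s⁻²·A⁻¹.
  So T² = kg²·s⁻⁴·A⁻².
  Combining: kg⁻¹·T²·s⁻² = kg⁻¹ · (kg²·s⁻⁴·A⁻²) · s⁻² = kg·s⁻⁶·A⁻².
Right side:
  J = N·m (work = force × distance),
      = kg·m²·s⁻².
  So J⁻¹ = kg⁻¹·m⁻²·s².
  T = Wb/m² (flux density = flux per area),
      = kg·s⁻²·A⁻¹.
  So T² = kg²·s⁻⁴·A⁻².
  C = A·s = s·A (charge = current × time).
  V = W/A (potential = power per current),
      = kg·m²·s⁻³·A⁻¹.
  Combining: J⁻¹·kg⁻¹·T²·s⁻²·C·V = (kg⁻¹·m⁻²·s²) · kg⁻¹ · (kg²·s⁻⁴·A⁻²) · s⁻² · (s·A) · (kg·m²·s⁻³·A⁻¹) = kg·s⁻⁶·A⁻².
Both reduce to kg·s⁻⁶·A⁻².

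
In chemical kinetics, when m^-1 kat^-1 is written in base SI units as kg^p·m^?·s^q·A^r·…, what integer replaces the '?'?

kat = mol/s = s⁻¹·mol (catalytic activity).
So kat⁻¹ = s·mol⁻¹.
Combining: m⁻¹·kat⁻¹ = m⁻¹ · (s·mol⁻¹) = m⁻¹·s·mol⁻¹.
The exponent of m is -1.

-1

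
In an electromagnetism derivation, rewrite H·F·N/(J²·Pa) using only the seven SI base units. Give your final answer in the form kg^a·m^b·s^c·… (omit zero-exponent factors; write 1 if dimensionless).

kg⁻²·m⁻²·s⁶

H = Wb/A (inductance = flux per current),
    = kg·m²·s⁻²·A⁻².
J = N·m (work = force × distance),
    = kg·m²·s⁻².
So J⁻² = kg⁻²·m⁻⁴·s⁴.
F = C/V (capacitance = charge per voltage),
    = A·s/(kg·m²·s⁻³·A⁻¹) (substituting C and V),
    = kg⁻¹·m⁻²·s⁴·A².
N = kg·m/s² = kg·m·s⁻² (force = mass × acceleration).
Pa = N/m² (pressure = force per area),
    = kg·m⁻¹·s⁻².
So Pa⁻¹ = kg⁻¹·m·s².
Combining: H·J⁻²·F·N·Pa⁻¹ = (kg·m²·s⁻²·A⁻²) · (kg⁻²·m⁻⁴·s⁴) · (kg⁻¹·m⁻²·s⁴·A²) · (kg·m·s⁻²) · (kg⁻¹·m·s²) = kg⁻²·m⁻²·s⁶.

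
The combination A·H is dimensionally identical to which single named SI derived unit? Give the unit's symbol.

H = kg·m²·s⁻²·A⁻².
Combining: A·H = A · (kg·m²·s⁻²·A⁻²) = kg·m²·s⁻²·A⁻¹.
kg·m²·s⁻²·A⁻¹ is the base-SI form of the weber.

Wb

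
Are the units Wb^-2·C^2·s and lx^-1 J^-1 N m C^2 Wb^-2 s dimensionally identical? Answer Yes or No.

No

Left side:
  Wb = V·s (flux: a volt is a weber per second),
      = kg·m²·s⁻²·A⁻¹.
  So Wb⁻² = kg⁻²·m⁻⁴·s⁴·A².
  C = A·s = s·A (charge = current × time).
  So C² = s²·A².
  Combining: Wb⁻²·C²·s = (kg⁻²·m⁻⁴·s⁴·A²) · (s²·A²) · s = kg⁻²·m⁻⁴·s⁷·A⁴.
Right side:
  lx = lm/m² (illuminance = luminous flux per area),
      = m⁻²·cd.
  So lx⁻¹ = m²·cd⁻¹.
  J = N·m (work = force × distance),
      = kg·m²·s⁻².
  So J⁻¹ = kg⁻¹·m⁻²·s².
  N = kg·m/s² = kg·m·s⁻² (force = mass × acceleration).
  C = A·s = s·A (charge = current × time).
  So C² = s²·A².
  Wb = V·s (flux: a volt is a weber per second),
      = kg·m²·s⁻²·A⁻¹.
  So Wb⁻² = kg⁻²·m⁻⁴·s⁴·A².
  Combining: lx⁻¹·J⁻¹·N·m·C²·Wb⁻²·s = (m²·cd⁻¹) · (kg⁻¹·m⁻²·s²) · (kg·m·s⁻²) · m · (s²·A²) · (kg⁻²·m⁻⁴·s⁴·A²) · s = kg⁻²·m⁻²·s⁷·A⁴·cd⁻¹.
Left is kg⁻²·m⁻⁴·s⁷·A⁴; right is kg⁻²·m⁻²·s⁷·A⁴·cd⁻¹ — different.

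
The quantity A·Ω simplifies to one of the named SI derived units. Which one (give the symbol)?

Ω = V/A (resistance = voltage per current),
    = kg·m²·s⁻³·A⁻².
Combining: A·Ω = A · (kg·m²·s⁻³·A⁻²) = kg·m²·s⁻³·A⁻¹.
kg·m²·s⁻³·A⁻¹ is the base-SI form of the volt.

V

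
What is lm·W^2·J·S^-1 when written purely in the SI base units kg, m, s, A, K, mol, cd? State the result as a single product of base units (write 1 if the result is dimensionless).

lm = cd.
W = kg·m²·s⁻³.
So W² = kg²·m⁴·s⁻⁶.
J = kg·m²·s⁻².
S = kg⁻¹·m⁻²·s³·A².
So S⁻¹ = kg·m²·s⁻³·A⁻².
Combining: lm·W²·J·S⁻¹ = cd · (kg²·m⁴·s⁻⁶) · (kg·m²·s⁻²) · (kg·m²·s⁻³·A⁻²) = kg⁴·m⁸·s⁻¹¹·A⁻²·cd.

kg⁴·m⁸·s⁻¹¹·A⁻²·cd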